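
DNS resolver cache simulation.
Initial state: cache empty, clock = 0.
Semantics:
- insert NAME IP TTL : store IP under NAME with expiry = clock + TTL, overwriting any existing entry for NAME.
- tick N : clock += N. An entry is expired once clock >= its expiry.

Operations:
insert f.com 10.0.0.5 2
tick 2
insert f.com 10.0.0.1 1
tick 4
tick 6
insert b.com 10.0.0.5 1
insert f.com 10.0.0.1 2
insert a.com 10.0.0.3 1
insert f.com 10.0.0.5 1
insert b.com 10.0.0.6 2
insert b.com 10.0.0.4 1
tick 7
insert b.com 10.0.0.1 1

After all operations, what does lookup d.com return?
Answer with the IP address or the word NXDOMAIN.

Answer: NXDOMAIN

Derivation:
Op 1: insert f.com -> 10.0.0.5 (expiry=0+2=2). clock=0
Op 2: tick 2 -> clock=2. purged={f.com}
Op 3: insert f.com -> 10.0.0.1 (expiry=2+1=3). clock=2
Op 4: tick 4 -> clock=6. purged={f.com}
Op 5: tick 6 -> clock=12.
Op 6: insert b.com -> 10.0.0.5 (expiry=12+1=13). clock=12
Op 7: insert f.com -> 10.0.0.1 (expiry=12+2=14). clock=12
Op 8: insert a.com -> 10.0.0.3 (expiry=12+1=13). clock=12
Op 9: insert f.com -> 10.0.0.5 (expiry=12+1=13). clock=12
Op 10: insert b.com -> 10.0.0.6 (expiry=12+2=14). clock=12
Op 11: insert b.com -> 10.0.0.4 (expiry=12+1=13). clock=12
Op 12: tick 7 -> clock=19. purged={a.com,b.com,f.com}
Op 13: insert b.com -> 10.0.0.1 (expiry=19+1=20). clock=19
lookup d.com: not in cache (expired or never inserted)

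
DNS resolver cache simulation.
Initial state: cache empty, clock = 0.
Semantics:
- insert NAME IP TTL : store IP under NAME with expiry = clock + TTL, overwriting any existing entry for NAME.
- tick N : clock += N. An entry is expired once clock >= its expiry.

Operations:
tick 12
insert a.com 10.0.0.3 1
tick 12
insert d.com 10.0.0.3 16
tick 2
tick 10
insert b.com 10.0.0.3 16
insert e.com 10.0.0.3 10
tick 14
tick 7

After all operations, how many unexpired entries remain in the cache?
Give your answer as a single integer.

Answer: 0

Derivation:
Op 1: tick 12 -> clock=12.
Op 2: insert a.com -> 10.0.0.3 (expiry=12+1=13). clock=12
Op 3: tick 12 -> clock=24. purged={a.com}
Op 4: insert d.com -> 10.0.0.3 (expiry=24+16=40). clock=24
Op 5: tick 2 -> clock=26.
Op 6: tick 10 -> clock=36.
Op 7: insert b.com -> 10.0.0.3 (expiry=36+16=52). clock=36
Op 8: insert e.com -> 10.0.0.3 (expiry=36+10=46). clock=36
Op 9: tick 14 -> clock=50. purged={d.com,e.com}
Op 10: tick 7 -> clock=57. purged={b.com}
Final cache (unexpired): {} -> size=0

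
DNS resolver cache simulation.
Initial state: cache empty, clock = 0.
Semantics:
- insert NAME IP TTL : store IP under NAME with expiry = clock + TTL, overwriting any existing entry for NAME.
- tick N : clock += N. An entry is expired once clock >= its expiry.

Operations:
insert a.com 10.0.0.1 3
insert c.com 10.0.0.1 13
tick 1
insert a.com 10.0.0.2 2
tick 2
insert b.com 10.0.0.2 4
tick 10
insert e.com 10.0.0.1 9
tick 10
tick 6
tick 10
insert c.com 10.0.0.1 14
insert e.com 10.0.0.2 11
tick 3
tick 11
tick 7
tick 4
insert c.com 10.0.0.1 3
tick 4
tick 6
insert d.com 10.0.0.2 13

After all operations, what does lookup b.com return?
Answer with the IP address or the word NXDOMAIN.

Answer: NXDOMAIN

Derivation:
Op 1: insert a.com -> 10.0.0.1 (expiry=0+3=3). clock=0
Op 2: insert c.com -> 10.0.0.1 (expiry=0+13=13). clock=0
Op 3: tick 1 -> clock=1.
Op 4: insert a.com -> 10.0.0.2 (expiry=1+2=3). clock=1
Op 5: tick 2 -> clock=3. purged={a.com}
Op 6: insert b.com -> 10.0.0.2 (expiry=3+4=7). clock=3
Op 7: tick 10 -> clock=13. purged={b.com,c.com}
Op 8: insert e.com -> 10.0.0.1 (expiry=13+9=22). clock=13
Op 9: tick 10 -> clock=23. purged={e.com}
Op 10: tick 6 -> clock=29.
Op 11: tick 10 -> clock=39.
Op 12: insert c.com -> 10.0.0.1 (expiry=39+14=53). clock=39
Op 13: insert e.com -> 10.0.0.2 (expiry=39+11=50). clock=39
Op 14: tick 3 -> clock=42.
Op 15: tick 11 -> clock=53. purged={c.com,e.com}
Op 16: tick 7 -> clock=60.
Op 17: tick 4 -> clock=64.
Op 18: insert c.com -> 10.0.0.1 (expiry=64+3=67). clock=64
Op 19: tick 4 -> clock=68. purged={c.com}
Op 20: tick 6 -> clock=74.
Op 21: insert d.com -> 10.0.0.2 (expiry=74+13=87). clock=74
lookup b.com: not in cache (expired or never inserted)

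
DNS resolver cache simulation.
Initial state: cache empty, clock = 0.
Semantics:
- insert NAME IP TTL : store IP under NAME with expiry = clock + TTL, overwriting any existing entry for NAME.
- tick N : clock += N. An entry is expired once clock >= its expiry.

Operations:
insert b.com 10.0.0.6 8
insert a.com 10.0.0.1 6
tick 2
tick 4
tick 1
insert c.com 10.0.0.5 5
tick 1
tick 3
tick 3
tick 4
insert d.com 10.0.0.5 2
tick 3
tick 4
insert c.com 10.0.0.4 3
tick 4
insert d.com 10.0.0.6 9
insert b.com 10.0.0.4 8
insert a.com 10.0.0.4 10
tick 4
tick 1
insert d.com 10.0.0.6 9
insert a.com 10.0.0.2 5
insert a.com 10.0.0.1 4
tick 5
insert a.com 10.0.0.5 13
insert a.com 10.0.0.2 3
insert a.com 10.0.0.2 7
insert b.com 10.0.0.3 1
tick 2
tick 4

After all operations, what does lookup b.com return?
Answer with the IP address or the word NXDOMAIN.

Answer: NXDOMAIN

Derivation:
Op 1: insert b.com -> 10.0.0.6 (expiry=0+8=8). clock=0
Op 2: insert a.com -> 10.0.0.1 (expiry=0+6=6). clock=0
Op 3: tick 2 -> clock=2.
Op 4: tick 4 -> clock=6. purged={a.com}
Op 5: tick 1 -> clock=7.
Op 6: insert c.com -> 10.0.0.5 (expiry=7+5=12). clock=7
Op 7: tick 1 -> clock=8. purged={b.com}
Op 8: tick 3 -> clock=11.
Op 9: tick 3 -> clock=14. purged={c.com}
Op 10: tick 4 -> clock=18.
Op 11: insert d.com -> 10.0.0.5 (expiry=18+2=20). clock=18
Op 12: tick 3 -> clock=21. purged={d.com}
Op 13: tick 4 -> clock=25.
Op 14: insert c.com -> 10.0.0.4 (expiry=25+3=28). clock=25
Op 15: tick 4 -> clock=29. purged={c.com}
Op 16: insert d.com -> 10.0.0.6 (expiry=29+9=38). clock=29
Op 17: insert b.com -> 10.0.0.4 (expiry=29+8=37). clock=29
Op 18: insert a.com -> 10.0.0.4 (expiry=29+10=39). clock=29
Op 19: tick 4 -> clock=33.
Op 20: tick 1 -> clock=34.
Op 21: insert d.com -> 10.0.0.6 (expiry=34+9=43). clock=34
Op 22: insert a.com -> 10.0.0.2 (expiry=34+5=39). clock=34
Op 23: insert a.com -> 10.0.0.1 (expiry=34+4=38). clock=34
Op 24: tick 5 -> clock=39. purged={a.com,b.com}
Op 25: insert a.com -> 10.0.0.5 (expiry=39+13=52). clock=39
Op 26: insert a.com -> 10.0.0.2 (expiry=39+3=42). clock=39
Op 27: insert a.com -> 10.0.0.2 (expiry=39+7=46). clock=39
Op 28: insert b.com -> 10.0.0.3 (expiry=39+1=40). clock=39
Op 29: tick 2 -> clock=41. purged={b.com}
Op 30: tick 4 -> clock=45. purged={d.com}
lookup b.com: not in cache (expired or never inserted)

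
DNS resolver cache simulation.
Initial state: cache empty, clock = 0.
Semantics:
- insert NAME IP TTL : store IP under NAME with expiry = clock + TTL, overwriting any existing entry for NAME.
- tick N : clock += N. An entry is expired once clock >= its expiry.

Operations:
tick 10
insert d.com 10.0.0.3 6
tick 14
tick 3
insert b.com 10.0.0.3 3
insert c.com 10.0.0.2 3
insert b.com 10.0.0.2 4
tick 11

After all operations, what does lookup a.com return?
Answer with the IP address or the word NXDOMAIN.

Answer: NXDOMAIN

Derivation:
Op 1: tick 10 -> clock=10.
Op 2: insert d.com -> 10.0.0.3 (expiry=10+6=16). clock=10
Op 3: tick 14 -> clock=24. purged={d.com}
Op 4: tick 3 -> clock=27.
Op 5: insert b.com -> 10.0.0.3 (expiry=27+3=30). clock=27
Op 6: insert c.com -> 10.0.0.2 (expiry=27+3=30). clock=27
Op 7: insert b.com -> 10.0.0.2 (expiry=27+4=31). clock=27
Op 8: tick 11 -> clock=38. purged={b.com,c.com}
lookup a.com: not in cache (expired or never inserted)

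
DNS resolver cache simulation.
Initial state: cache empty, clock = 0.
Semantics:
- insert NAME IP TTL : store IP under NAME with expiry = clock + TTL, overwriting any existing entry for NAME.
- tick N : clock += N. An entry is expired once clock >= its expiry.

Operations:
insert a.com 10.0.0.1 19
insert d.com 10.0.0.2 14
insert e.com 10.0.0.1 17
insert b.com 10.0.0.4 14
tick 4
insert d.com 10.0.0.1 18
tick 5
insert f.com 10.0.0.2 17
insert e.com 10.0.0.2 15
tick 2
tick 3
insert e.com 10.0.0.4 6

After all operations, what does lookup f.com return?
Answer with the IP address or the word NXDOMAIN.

Answer: 10.0.0.2

Derivation:
Op 1: insert a.com -> 10.0.0.1 (expiry=0+19=19). clock=0
Op 2: insert d.com -> 10.0.0.2 (expiry=0+14=14). clock=0
Op 3: insert e.com -> 10.0.0.1 (expiry=0+17=17). clock=0
Op 4: insert b.com -> 10.0.0.4 (expiry=0+14=14). clock=0
Op 5: tick 4 -> clock=4.
Op 6: insert d.com -> 10.0.0.1 (expiry=4+18=22). clock=4
Op 7: tick 5 -> clock=9.
Op 8: insert f.com -> 10.0.0.2 (expiry=9+17=26). clock=9
Op 9: insert e.com -> 10.0.0.2 (expiry=9+15=24). clock=9
Op 10: tick 2 -> clock=11.
Op 11: tick 3 -> clock=14. purged={b.com}
Op 12: insert e.com -> 10.0.0.4 (expiry=14+6=20). clock=14
lookup f.com: present, ip=10.0.0.2 expiry=26 > clock=14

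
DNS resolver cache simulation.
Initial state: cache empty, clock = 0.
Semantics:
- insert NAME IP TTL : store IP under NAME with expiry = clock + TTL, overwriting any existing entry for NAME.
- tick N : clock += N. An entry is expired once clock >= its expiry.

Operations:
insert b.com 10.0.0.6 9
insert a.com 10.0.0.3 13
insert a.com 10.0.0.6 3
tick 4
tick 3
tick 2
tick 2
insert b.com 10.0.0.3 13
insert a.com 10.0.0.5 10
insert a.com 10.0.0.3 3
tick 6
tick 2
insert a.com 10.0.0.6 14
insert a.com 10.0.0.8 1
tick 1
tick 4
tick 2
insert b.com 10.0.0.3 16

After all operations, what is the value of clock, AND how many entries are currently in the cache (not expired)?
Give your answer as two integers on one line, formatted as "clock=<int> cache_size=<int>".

Answer: clock=26 cache_size=1

Derivation:
Op 1: insert b.com -> 10.0.0.6 (expiry=0+9=9). clock=0
Op 2: insert a.com -> 10.0.0.3 (expiry=0+13=13). clock=0
Op 3: insert a.com -> 10.0.0.6 (expiry=0+3=3). clock=0
Op 4: tick 4 -> clock=4. purged={a.com}
Op 5: tick 3 -> clock=7.
Op 6: tick 2 -> clock=9. purged={b.com}
Op 7: tick 2 -> clock=11.
Op 8: insert b.com -> 10.0.0.3 (expiry=11+13=24). clock=11
Op 9: insert a.com -> 10.0.0.5 (expiry=11+10=21). clock=11
Op 10: insert a.com -> 10.0.0.3 (expiry=11+3=14). clock=11
Op 11: tick 6 -> clock=17. purged={a.com}
Op 12: tick 2 -> clock=19.
Op 13: insert a.com -> 10.0.0.6 (expiry=19+14=33). clock=19
Op 14: insert a.com -> 10.0.0.8 (expiry=19+1=20). clock=19
Op 15: tick 1 -> clock=20. purged={a.com}
Op 16: tick 4 -> clock=24. purged={b.com}
Op 17: tick 2 -> clock=26.
Op 18: insert b.com -> 10.0.0.3 (expiry=26+16=42). clock=26
Final clock = 26
Final cache (unexpired): {b.com} -> size=1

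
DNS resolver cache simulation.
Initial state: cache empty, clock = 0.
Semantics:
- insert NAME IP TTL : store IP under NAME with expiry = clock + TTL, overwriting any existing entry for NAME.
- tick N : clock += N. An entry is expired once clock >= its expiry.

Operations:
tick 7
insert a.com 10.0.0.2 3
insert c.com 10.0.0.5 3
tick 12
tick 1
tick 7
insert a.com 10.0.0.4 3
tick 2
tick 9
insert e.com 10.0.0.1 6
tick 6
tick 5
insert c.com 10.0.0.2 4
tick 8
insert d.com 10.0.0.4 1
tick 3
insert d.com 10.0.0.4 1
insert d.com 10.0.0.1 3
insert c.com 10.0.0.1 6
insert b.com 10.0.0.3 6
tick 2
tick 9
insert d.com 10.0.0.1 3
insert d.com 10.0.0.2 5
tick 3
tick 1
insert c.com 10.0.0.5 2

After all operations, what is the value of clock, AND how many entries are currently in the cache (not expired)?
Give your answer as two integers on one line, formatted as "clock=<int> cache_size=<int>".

Answer: clock=75 cache_size=2

Derivation:
Op 1: tick 7 -> clock=7.
Op 2: insert a.com -> 10.0.0.2 (expiry=7+3=10). clock=7
Op 3: insert c.com -> 10.0.0.5 (expiry=7+3=10). clock=7
Op 4: tick 12 -> clock=19. purged={a.com,c.com}
Op 5: tick 1 -> clock=20.
Op 6: tick 7 -> clock=27.
Op 7: insert a.com -> 10.0.0.4 (expiry=27+3=30). clock=27
Op 8: tick 2 -> clock=29.
Op 9: tick 9 -> clock=38. purged={a.com}
Op 10: insert e.com -> 10.0.0.1 (expiry=38+6=44). clock=38
Op 11: tick 6 -> clock=44. purged={e.com}
Op 12: tick 5 -> clock=49.
Op 13: insert c.com -> 10.0.0.2 (expiry=49+4=53). clock=49
Op 14: tick 8 -> clock=57. purged={c.com}
Op 15: insert d.com -> 10.0.0.4 (expiry=57+1=58). clock=57
Op 16: tick 3 -> clock=60. purged={d.com}
Op 17: insert d.com -> 10.0.0.4 (expiry=60+1=61). clock=60
Op 18: insert d.com -> 10.0.0.1 (expiry=60+3=63). clock=60
Op 19: insert c.com -> 10.0.0.1 (expiry=60+6=66). clock=60
Op 20: insert b.com -> 10.0.0.3 (expiry=60+6=66). clock=60
Op 21: tick 2 -> clock=62.
Op 22: tick 9 -> clock=71. purged={b.com,c.com,d.com}
Op 23: insert d.com -> 10.0.0.1 (expiry=71+3=74). clock=71
Op 24: insert d.com -> 10.0.0.2 (expiry=71+5=76). clock=71
Op 25: tick 3 -> clock=74.
Op 26: tick 1 -> clock=75.
Op 27: insert c.com -> 10.0.0.5 (expiry=75+2=77). clock=75
Final clock = 75
Final cache (unexpired): {c.com,d.com} -> size=2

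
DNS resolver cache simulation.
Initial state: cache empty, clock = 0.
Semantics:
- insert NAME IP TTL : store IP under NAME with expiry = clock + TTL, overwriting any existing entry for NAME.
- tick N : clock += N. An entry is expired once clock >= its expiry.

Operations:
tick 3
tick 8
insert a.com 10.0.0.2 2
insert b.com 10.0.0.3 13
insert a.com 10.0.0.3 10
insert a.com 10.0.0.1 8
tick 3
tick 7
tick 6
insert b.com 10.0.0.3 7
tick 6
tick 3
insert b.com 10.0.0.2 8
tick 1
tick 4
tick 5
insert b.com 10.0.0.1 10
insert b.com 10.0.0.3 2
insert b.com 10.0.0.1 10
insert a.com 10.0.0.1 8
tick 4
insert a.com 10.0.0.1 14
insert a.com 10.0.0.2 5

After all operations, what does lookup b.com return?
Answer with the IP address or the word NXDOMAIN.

Op 1: tick 3 -> clock=3.
Op 2: tick 8 -> clock=11.
Op 3: insert a.com -> 10.0.0.2 (expiry=11+2=13). clock=11
Op 4: insert b.com -> 10.0.0.3 (expiry=11+13=24). clock=11
Op 5: insert a.com -> 10.0.0.3 (expiry=11+10=21). clock=11
Op 6: insert a.com -> 10.0.0.1 (expiry=11+8=19). clock=11
Op 7: tick 3 -> clock=14.
Op 8: tick 7 -> clock=21. purged={a.com}
Op 9: tick 6 -> clock=27. purged={b.com}
Op 10: insert b.com -> 10.0.0.3 (expiry=27+7=34). clock=27
Op 11: tick 6 -> clock=33.
Op 12: tick 3 -> clock=36. purged={b.com}
Op 13: insert b.com -> 10.0.0.2 (expiry=36+8=44). clock=36
Op 14: tick 1 -> clock=37.
Op 15: tick 4 -> clock=41.
Op 16: tick 5 -> clock=46. purged={b.com}
Op 17: insert b.com -> 10.0.0.1 (expiry=46+10=56). clock=46
Op 18: insert b.com -> 10.0.0.3 (expiry=46+2=48). clock=46
Op 19: insert b.com -> 10.0.0.1 (expiry=46+10=56). clock=46
Op 20: insert a.com -> 10.0.0.1 (expiry=46+8=54). clock=46
Op 21: tick 4 -> clock=50.
Op 22: insert a.com -> 10.0.0.1 (expiry=50+14=64). clock=50
Op 23: insert a.com -> 10.0.0.2 (expiry=50+5=55). clock=50
lookup b.com: present, ip=10.0.0.1 expiry=56 > clock=50

Answer: 10.0.0.1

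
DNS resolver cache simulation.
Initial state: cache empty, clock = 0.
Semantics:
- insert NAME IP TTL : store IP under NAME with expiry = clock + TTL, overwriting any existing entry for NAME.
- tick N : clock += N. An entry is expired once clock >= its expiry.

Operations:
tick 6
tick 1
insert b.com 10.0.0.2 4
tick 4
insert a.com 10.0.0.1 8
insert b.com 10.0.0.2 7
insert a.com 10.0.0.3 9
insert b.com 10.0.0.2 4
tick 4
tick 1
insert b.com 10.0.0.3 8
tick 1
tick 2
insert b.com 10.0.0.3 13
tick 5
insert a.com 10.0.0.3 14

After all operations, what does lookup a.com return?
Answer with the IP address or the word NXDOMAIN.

Op 1: tick 6 -> clock=6.
Op 2: tick 1 -> clock=7.
Op 3: insert b.com -> 10.0.0.2 (expiry=7+4=11). clock=7
Op 4: tick 4 -> clock=11. purged={b.com}
Op 5: insert a.com -> 10.0.0.1 (expiry=11+8=19). clock=11
Op 6: insert b.com -> 10.0.0.2 (expiry=11+7=18). clock=11
Op 7: insert a.com -> 10.0.0.3 (expiry=11+9=20). clock=11
Op 8: insert b.com -> 10.0.0.2 (expiry=11+4=15). clock=11
Op 9: tick 4 -> clock=15. purged={b.com}
Op 10: tick 1 -> clock=16.
Op 11: insert b.com -> 10.0.0.3 (expiry=16+8=24). clock=16
Op 12: tick 1 -> clock=17.
Op 13: tick 2 -> clock=19.
Op 14: insert b.com -> 10.0.0.3 (expiry=19+13=32). clock=19
Op 15: tick 5 -> clock=24. purged={a.com}
Op 16: insert a.com -> 10.0.0.3 (expiry=24+14=38). clock=24
lookup a.com: present, ip=10.0.0.3 expiry=38 > clock=24

Answer: 10.0.0.3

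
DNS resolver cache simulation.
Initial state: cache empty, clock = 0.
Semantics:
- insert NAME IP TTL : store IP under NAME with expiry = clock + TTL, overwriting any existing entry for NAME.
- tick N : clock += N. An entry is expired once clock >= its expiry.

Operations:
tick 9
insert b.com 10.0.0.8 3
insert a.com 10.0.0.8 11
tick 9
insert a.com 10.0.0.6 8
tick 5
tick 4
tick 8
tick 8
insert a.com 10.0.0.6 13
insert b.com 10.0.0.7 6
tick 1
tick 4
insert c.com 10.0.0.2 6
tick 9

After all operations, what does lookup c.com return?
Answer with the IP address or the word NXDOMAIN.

Op 1: tick 9 -> clock=9.
Op 2: insert b.com -> 10.0.0.8 (expiry=9+3=12). clock=9
Op 3: insert a.com -> 10.0.0.8 (expiry=9+11=20). clock=9
Op 4: tick 9 -> clock=18. purged={b.com}
Op 5: insert a.com -> 10.0.0.6 (expiry=18+8=26). clock=18
Op 6: tick 5 -> clock=23.
Op 7: tick 4 -> clock=27. purged={a.com}
Op 8: tick 8 -> clock=35.
Op 9: tick 8 -> clock=43.
Op 10: insert a.com -> 10.0.0.6 (expiry=43+13=56). clock=43
Op 11: insert b.com -> 10.0.0.7 (expiry=43+6=49). clock=43
Op 12: tick 1 -> clock=44.
Op 13: tick 4 -> clock=48.
Op 14: insert c.com -> 10.0.0.2 (expiry=48+6=54). clock=48
Op 15: tick 9 -> clock=57. purged={a.com,b.com,c.com}
lookup c.com: not in cache (expired or never inserted)

Answer: NXDOMAIN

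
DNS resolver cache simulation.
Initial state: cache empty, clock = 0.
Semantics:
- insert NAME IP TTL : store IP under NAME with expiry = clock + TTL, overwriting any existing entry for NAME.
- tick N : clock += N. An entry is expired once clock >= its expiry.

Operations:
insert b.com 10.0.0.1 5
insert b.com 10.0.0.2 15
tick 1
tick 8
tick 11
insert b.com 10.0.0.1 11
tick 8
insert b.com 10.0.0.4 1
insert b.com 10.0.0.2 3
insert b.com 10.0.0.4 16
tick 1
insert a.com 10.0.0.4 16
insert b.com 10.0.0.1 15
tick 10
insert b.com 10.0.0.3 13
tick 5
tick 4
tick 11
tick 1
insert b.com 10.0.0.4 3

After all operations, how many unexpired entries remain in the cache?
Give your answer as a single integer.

Answer: 1

Derivation:
Op 1: insert b.com -> 10.0.0.1 (expiry=0+5=5). clock=0
Op 2: insert b.com -> 10.0.0.2 (expiry=0+15=15). clock=0
Op 3: tick 1 -> clock=1.
Op 4: tick 8 -> clock=9.
Op 5: tick 11 -> clock=20. purged={b.com}
Op 6: insert b.com -> 10.0.0.1 (expiry=20+11=31). clock=20
Op 7: tick 8 -> clock=28.
Op 8: insert b.com -> 10.0.0.4 (expiry=28+1=29). clock=28
Op 9: insert b.com -> 10.0.0.2 (expiry=28+3=31). clock=28
Op 10: insert b.com -> 10.0.0.4 (expiry=28+16=44). clock=28
Op 11: tick 1 -> clock=29.
Op 12: insert a.com -> 10.0.0.4 (expiry=29+16=45). clock=29
Op 13: insert b.com -> 10.0.0.1 (expiry=29+15=44). clock=29
Op 14: tick 10 -> clock=39.
Op 15: insert b.com -> 10.0.0.3 (expiry=39+13=52). clock=39
Op 16: tick 5 -> clock=44.
Op 17: tick 4 -> clock=48. purged={a.com}
Op 18: tick 11 -> clock=59. purged={b.com}
Op 19: tick 1 -> clock=60.
Op 20: insert b.com -> 10.0.0.4 (expiry=60+3=63). clock=60
Final cache (unexpired): {b.com} -> size=1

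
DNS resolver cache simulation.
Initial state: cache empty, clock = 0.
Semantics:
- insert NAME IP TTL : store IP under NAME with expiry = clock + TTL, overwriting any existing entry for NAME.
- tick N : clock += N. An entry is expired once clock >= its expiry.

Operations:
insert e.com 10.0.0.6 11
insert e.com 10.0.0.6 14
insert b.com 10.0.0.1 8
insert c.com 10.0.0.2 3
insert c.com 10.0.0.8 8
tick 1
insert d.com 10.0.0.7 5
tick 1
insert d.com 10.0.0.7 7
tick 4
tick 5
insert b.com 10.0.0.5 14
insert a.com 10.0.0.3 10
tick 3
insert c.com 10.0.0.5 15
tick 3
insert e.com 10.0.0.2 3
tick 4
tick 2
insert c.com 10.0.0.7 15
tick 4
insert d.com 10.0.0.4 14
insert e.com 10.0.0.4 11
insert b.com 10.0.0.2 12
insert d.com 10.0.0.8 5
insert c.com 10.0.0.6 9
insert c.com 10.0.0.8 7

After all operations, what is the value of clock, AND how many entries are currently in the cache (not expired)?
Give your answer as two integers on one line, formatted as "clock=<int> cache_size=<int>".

Op 1: insert e.com -> 10.0.0.6 (expiry=0+11=11). clock=0
Op 2: insert e.com -> 10.0.0.6 (expiry=0+14=14). clock=0
Op 3: insert b.com -> 10.0.0.1 (expiry=0+8=8). clock=0
Op 4: insert c.com -> 10.0.0.2 (expiry=0+3=3). clock=0
Op 5: insert c.com -> 10.0.0.8 (expiry=0+8=8). clock=0
Op 6: tick 1 -> clock=1.
Op 7: insert d.com -> 10.0.0.7 (expiry=1+5=6). clock=1
Op 8: tick 1 -> clock=2.
Op 9: insert d.com -> 10.0.0.7 (expiry=2+7=9). clock=2
Op 10: tick 4 -> clock=6.
Op 11: tick 5 -> clock=11. purged={b.com,c.com,d.com}
Op 12: insert b.com -> 10.0.0.5 (expiry=11+14=25). clock=11
Op 13: insert a.com -> 10.0.0.3 (expiry=11+10=21). clock=11
Op 14: tick 3 -> clock=14. purged={e.com}
Op 15: insert c.com -> 10.0.0.5 (expiry=14+15=29). clock=14
Op 16: tick 3 -> clock=17.
Op 17: insert e.com -> 10.0.0.2 (expiry=17+3=20). clock=17
Op 18: tick 4 -> clock=21. purged={a.com,e.com}
Op 19: tick 2 -> clock=23.
Op 20: insert c.com -> 10.0.0.7 (expiry=23+15=38). clock=23
Op 21: tick 4 -> clock=27. purged={b.com}
Op 22: insert d.com -> 10.0.0.4 (expiry=27+14=41). clock=27
Op 23: insert e.com -> 10.0.0.4 (expiry=27+11=38). clock=27
Op 24: insert b.com -> 10.0.0.2 (expiry=27+12=39). clock=27
Op 25: insert d.com -> 10.0.0.8 (expiry=27+5=32). clock=27
Op 26: insert c.com -> 10.0.0.6 (expiry=27+9=36). clock=27
Op 27: insert c.com -> 10.0.0.8 (expiry=27+7=34). clock=27
Final clock = 27
Final cache (unexpired): {b.com,c.com,d.com,e.com} -> size=4

Answer: clock=27 cache_size=4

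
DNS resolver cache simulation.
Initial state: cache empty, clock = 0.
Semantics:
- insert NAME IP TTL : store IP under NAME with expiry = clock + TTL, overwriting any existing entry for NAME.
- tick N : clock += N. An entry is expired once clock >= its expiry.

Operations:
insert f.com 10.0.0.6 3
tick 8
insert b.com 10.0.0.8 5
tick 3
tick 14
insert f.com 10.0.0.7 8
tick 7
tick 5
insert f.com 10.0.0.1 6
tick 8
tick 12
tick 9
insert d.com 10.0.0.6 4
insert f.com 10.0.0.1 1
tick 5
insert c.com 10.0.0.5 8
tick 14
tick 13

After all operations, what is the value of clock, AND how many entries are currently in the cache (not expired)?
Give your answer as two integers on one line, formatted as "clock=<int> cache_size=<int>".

Op 1: insert f.com -> 10.0.0.6 (expiry=0+3=3). clock=0
Op 2: tick 8 -> clock=8. purged={f.com}
Op 3: insert b.com -> 10.0.0.8 (expiry=8+5=13). clock=8
Op 4: tick 3 -> clock=11.
Op 5: tick 14 -> clock=25. purged={b.com}
Op 6: insert f.com -> 10.0.0.7 (expiry=25+8=33). clock=25
Op 7: tick 7 -> clock=32.
Op 8: tick 5 -> clock=37. purged={f.com}
Op 9: insert f.com -> 10.0.0.1 (expiry=37+6=43). clock=37
Op 10: tick 8 -> clock=45. purged={f.com}
Op 11: tick 12 -> clock=57.
Op 12: tick 9 -> clock=66.
Op 13: insert d.com -> 10.0.0.6 (expiry=66+4=70). clock=66
Op 14: insert f.com -> 10.0.0.1 (expiry=66+1=67). clock=66
Op 15: tick 5 -> clock=71. purged={d.com,f.com}
Op 16: insert c.com -> 10.0.0.5 (expiry=71+8=79). clock=71
Op 17: tick 14 -> clock=85. purged={c.com}
Op 18: tick 13 -> clock=98.
Final clock = 98
Final cache (unexpired): {} -> size=0

Answer: clock=98 cache_size=0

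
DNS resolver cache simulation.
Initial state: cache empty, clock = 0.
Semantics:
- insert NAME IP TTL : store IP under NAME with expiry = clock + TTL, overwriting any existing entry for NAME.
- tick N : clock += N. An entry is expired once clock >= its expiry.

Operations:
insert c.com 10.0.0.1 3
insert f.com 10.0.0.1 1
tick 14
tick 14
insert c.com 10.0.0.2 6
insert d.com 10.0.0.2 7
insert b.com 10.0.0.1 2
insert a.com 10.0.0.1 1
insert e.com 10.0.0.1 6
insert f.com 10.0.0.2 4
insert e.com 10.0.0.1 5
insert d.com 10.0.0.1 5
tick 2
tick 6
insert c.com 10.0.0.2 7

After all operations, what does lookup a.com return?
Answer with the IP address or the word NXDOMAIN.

Op 1: insert c.com -> 10.0.0.1 (expiry=0+3=3). clock=0
Op 2: insert f.com -> 10.0.0.1 (expiry=0+1=1). clock=0
Op 3: tick 14 -> clock=14. purged={c.com,f.com}
Op 4: tick 14 -> clock=28.
Op 5: insert c.com -> 10.0.0.2 (expiry=28+6=34). clock=28
Op 6: insert d.com -> 10.0.0.2 (expiry=28+7=35). clock=28
Op 7: insert b.com -> 10.0.0.1 (expiry=28+2=30). clock=28
Op 8: insert a.com -> 10.0.0.1 (expiry=28+1=29). clock=28
Op 9: insert e.com -> 10.0.0.1 (expiry=28+6=34). clock=28
Op 10: insert f.com -> 10.0.0.2 (expiry=28+4=32). clock=28
Op 11: insert e.com -> 10.0.0.1 (expiry=28+5=33). clock=28
Op 12: insert d.com -> 10.0.0.1 (expiry=28+5=33). clock=28
Op 13: tick 2 -> clock=30. purged={a.com,b.com}
Op 14: tick 6 -> clock=36. purged={c.com,d.com,e.com,f.com}
Op 15: insert c.com -> 10.0.0.2 (expiry=36+7=43). clock=36
lookup a.com: not in cache (expired or never inserted)

Answer: NXDOMAIN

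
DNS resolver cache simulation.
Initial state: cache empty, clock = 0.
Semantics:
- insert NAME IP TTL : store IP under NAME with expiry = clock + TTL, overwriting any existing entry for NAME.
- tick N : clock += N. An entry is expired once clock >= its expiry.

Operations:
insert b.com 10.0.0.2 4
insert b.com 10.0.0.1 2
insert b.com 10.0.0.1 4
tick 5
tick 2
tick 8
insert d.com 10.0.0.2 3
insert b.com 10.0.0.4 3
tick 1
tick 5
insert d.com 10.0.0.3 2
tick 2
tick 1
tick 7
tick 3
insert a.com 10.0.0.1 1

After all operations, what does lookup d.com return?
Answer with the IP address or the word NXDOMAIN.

Op 1: insert b.com -> 10.0.0.2 (expiry=0+4=4). clock=0
Op 2: insert b.com -> 10.0.0.1 (expiry=0+2=2). clock=0
Op 3: insert b.com -> 10.0.0.1 (expiry=0+4=4). clock=0
Op 4: tick 5 -> clock=5. purged={b.com}
Op 5: tick 2 -> clock=7.
Op 6: tick 8 -> clock=15.
Op 7: insert d.com -> 10.0.0.2 (expiry=15+3=18). clock=15
Op 8: insert b.com -> 10.0.0.4 (expiry=15+3=18). clock=15
Op 9: tick 1 -> clock=16.
Op 10: tick 5 -> clock=21. purged={b.com,d.com}
Op 11: insert d.com -> 10.0.0.3 (expiry=21+2=23). clock=21
Op 12: tick 2 -> clock=23. purged={d.com}
Op 13: tick 1 -> clock=24.
Op 14: tick 7 -> clock=31.
Op 15: tick 3 -> clock=34.
Op 16: insert a.com -> 10.0.0.1 (expiry=34+1=35). clock=34
lookup d.com: not in cache (expired or never inserted)

Answer: NXDOMAIN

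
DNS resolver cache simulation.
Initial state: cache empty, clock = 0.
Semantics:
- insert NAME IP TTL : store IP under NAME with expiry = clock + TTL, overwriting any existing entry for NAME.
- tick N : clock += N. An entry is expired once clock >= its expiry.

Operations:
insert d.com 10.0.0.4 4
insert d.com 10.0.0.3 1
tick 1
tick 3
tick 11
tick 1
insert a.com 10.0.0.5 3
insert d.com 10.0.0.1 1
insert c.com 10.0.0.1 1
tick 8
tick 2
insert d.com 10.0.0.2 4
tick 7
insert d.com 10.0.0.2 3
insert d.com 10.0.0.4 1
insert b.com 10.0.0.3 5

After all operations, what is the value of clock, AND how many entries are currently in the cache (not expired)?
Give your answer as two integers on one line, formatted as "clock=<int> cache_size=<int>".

Op 1: insert d.com -> 10.0.0.4 (expiry=0+4=4). clock=0
Op 2: insert d.com -> 10.0.0.3 (expiry=0+1=1). clock=0
Op 3: tick 1 -> clock=1. purged={d.com}
Op 4: tick 3 -> clock=4.
Op 5: tick 11 -> clock=15.
Op 6: tick 1 -> clock=16.
Op 7: insert a.com -> 10.0.0.5 (expiry=16+3=19). clock=16
Op 8: insert d.com -> 10.0.0.1 (expiry=16+1=17). clock=16
Op 9: insert c.com -> 10.0.0.1 (expiry=16+1=17). clock=16
Op 10: tick 8 -> clock=24. purged={a.com,c.com,d.com}
Op 11: tick 2 -> clock=26.
Op 12: insert d.com -> 10.0.0.2 (expiry=26+4=30). clock=26
Op 13: tick 7 -> clock=33. purged={d.com}
Op 14: insert d.com -> 10.0.0.2 (expiry=33+3=36). clock=33
Op 15: insert d.com -> 10.0.0.4 (expiry=33+1=34). clock=33
Op 16: insert b.com -> 10.0.0.3 (expiry=33+5=38). clock=33
Final clock = 33
Final cache (unexpired): {b.com,d.com} -> size=2

Answer: clock=33 cache_size=2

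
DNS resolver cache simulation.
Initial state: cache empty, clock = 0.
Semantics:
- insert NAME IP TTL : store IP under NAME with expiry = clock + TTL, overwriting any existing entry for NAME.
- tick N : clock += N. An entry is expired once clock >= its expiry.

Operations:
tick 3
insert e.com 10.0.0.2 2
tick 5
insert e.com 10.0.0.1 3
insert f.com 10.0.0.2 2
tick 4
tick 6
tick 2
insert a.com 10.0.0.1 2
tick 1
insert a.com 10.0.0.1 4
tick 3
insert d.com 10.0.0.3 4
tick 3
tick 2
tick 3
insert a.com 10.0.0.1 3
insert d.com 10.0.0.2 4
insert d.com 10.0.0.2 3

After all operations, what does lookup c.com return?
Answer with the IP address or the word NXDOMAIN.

Answer: NXDOMAIN

Derivation:
Op 1: tick 3 -> clock=3.
Op 2: insert e.com -> 10.0.0.2 (expiry=3+2=5). clock=3
Op 3: tick 5 -> clock=8. purged={e.com}
Op 4: insert e.com -> 10.0.0.1 (expiry=8+3=11). clock=8
Op 5: insert f.com -> 10.0.0.2 (expiry=8+2=10). clock=8
Op 6: tick 4 -> clock=12. purged={e.com,f.com}
Op 7: tick 6 -> clock=18.
Op 8: tick 2 -> clock=20.
Op 9: insert a.com -> 10.0.0.1 (expiry=20+2=22). clock=20
Op 10: tick 1 -> clock=21.
Op 11: insert a.com -> 10.0.0.1 (expiry=21+4=25). clock=21
Op 12: tick 3 -> clock=24.
Op 13: insert d.com -> 10.0.0.3 (expiry=24+4=28). clock=24
Op 14: tick 3 -> clock=27. purged={a.com}
Op 15: tick 2 -> clock=29. purged={d.com}
Op 16: tick 3 -> clock=32.
Op 17: insert a.com -> 10.0.0.1 (expiry=32+3=35). clock=32
Op 18: insert d.com -> 10.0.0.2 (expiry=32+4=36). clock=32
Op 19: insert d.com -> 10.0.0.2 (expiry=32+3=35). clock=32
lookup c.com: not in cache (expired or never inserted)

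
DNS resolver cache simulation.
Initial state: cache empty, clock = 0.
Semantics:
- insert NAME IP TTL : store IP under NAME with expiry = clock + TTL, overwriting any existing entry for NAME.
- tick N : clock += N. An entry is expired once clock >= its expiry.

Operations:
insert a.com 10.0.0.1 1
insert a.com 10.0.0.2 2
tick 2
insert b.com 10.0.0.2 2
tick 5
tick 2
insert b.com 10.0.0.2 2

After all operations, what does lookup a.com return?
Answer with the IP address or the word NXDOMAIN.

Op 1: insert a.com -> 10.0.0.1 (expiry=0+1=1). clock=0
Op 2: insert a.com -> 10.0.0.2 (expiry=0+2=2). clock=0
Op 3: tick 2 -> clock=2. purged={a.com}
Op 4: insert b.com -> 10.0.0.2 (expiry=2+2=4). clock=2
Op 5: tick 5 -> clock=7. purged={b.com}
Op 6: tick 2 -> clock=9.
Op 7: insert b.com -> 10.0.0.2 (expiry=9+2=11). clock=9
lookup a.com: not in cache (expired or never inserted)

Answer: NXDOMAIN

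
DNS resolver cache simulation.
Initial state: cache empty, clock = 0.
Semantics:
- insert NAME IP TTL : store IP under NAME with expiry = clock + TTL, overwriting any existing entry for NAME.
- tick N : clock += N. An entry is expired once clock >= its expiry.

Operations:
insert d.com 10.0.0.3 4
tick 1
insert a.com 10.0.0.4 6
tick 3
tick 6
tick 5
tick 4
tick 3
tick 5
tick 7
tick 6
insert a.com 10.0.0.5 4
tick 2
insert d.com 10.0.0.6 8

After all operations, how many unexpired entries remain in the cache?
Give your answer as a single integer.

Op 1: insert d.com -> 10.0.0.3 (expiry=0+4=4). clock=0
Op 2: tick 1 -> clock=1.
Op 3: insert a.com -> 10.0.0.4 (expiry=1+6=7). clock=1
Op 4: tick 3 -> clock=4. purged={d.com}
Op 5: tick 6 -> clock=10. purged={a.com}
Op 6: tick 5 -> clock=15.
Op 7: tick 4 -> clock=19.
Op 8: tick 3 -> clock=22.
Op 9: tick 5 -> clock=27.
Op 10: tick 7 -> clock=34.
Op 11: tick 6 -> clock=40.
Op 12: insert a.com -> 10.0.0.5 (expiry=40+4=44). clock=40
Op 13: tick 2 -> clock=42.
Op 14: insert d.com -> 10.0.0.6 (expiry=42+8=50). clock=42
Final cache (unexpired): {a.com,d.com} -> size=2

Answer: 2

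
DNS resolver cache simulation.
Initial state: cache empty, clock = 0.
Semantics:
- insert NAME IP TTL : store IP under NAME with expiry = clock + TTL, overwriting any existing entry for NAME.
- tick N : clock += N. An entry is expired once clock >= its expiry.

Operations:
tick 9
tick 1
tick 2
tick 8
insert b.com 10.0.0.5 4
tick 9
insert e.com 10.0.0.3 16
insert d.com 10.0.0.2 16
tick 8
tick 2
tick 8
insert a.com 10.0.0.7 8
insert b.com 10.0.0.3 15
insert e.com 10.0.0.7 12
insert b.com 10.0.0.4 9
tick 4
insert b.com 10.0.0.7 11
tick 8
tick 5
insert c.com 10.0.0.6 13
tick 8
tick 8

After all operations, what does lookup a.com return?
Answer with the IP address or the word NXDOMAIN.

Op 1: tick 9 -> clock=9.
Op 2: tick 1 -> clock=10.
Op 3: tick 2 -> clock=12.
Op 4: tick 8 -> clock=20.
Op 5: insert b.com -> 10.0.0.5 (expiry=20+4=24). clock=20
Op 6: tick 9 -> clock=29. purged={b.com}
Op 7: insert e.com -> 10.0.0.3 (expiry=29+16=45). clock=29
Op 8: insert d.com -> 10.0.0.2 (expiry=29+16=45). clock=29
Op 9: tick 8 -> clock=37.
Op 10: tick 2 -> clock=39.
Op 11: tick 8 -> clock=47. purged={d.com,e.com}
Op 12: insert a.com -> 10.0.0.7 (expiry=47+8=55). clock=47
Op 13: insert b.com -> 10.0.0.3 (expiry=47+15=62). clock=47
Op 14: insert e.com -> 10.0.0.7 (expiry=47+12=59). clock=47
Op 15: insert b.com -> 10.0.0.4 (expiry=47+9=56). clock=47
Op 16: tick 4 -> clock=51.
Op 17: insert b.com -> 10.0.0.7 (expiry=51+11=62). clock=51
Op 18: tick 8 -> clock=59. purged={a.com,e.com}
Op 19: tick 5 -> clock=64. purged={b.com}
Op 20: insert c.com -> 10.0.0.6 (expiry=64+13=77). clock=64
Op 21: tick 8 -> clock=72.
Op 22: tick 8 -> clock=80. purged={c.com}
lookup a.com: not in cache (expired or never inserted)

Answer: NXDOMAIN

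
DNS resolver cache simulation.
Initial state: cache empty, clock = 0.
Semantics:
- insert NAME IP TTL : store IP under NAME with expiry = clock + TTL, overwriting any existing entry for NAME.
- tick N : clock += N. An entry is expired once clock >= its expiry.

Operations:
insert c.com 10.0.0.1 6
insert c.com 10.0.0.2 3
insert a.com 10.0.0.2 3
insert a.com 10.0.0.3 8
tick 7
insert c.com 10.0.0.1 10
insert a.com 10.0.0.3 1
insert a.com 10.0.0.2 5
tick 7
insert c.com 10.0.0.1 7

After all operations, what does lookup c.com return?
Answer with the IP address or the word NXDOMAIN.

Answer: 10.0.0.1

Derivation:
Op 1: insert c.com -> 10.0.0.1 (expiry=0+6=6). clock=0
Op 2: insert c.com -> 10.0.0.2 (expiry=0+3=3). clock=0
Op 3: insert a.com -> 10.0.0.2 (expiry=0+3=3). clock=0
Op 4: insert a.com -> 10.0.0.3 (expiry=0+8=8). clock=0
Op 5: tick 7 -> clock=7. purged={c.com}
Op 6: insert c.com -> 10.0.0.1 (expiry=7+10=17). clock=7
Op 7: insert a.com -> 10.0.0.3 (expiry=7+1=8). clock=7
Op 8: insert a.com -> 10.0.0.2 (expiry=7+5=12). clock=7
Op 9: tick 7 -> clock=14. purged={a.com}
Op 10: insert c.com -> 10.0.0.1 (expiry=14+7=21). clock=14
lookup c.com: present, ip=10.0.0.1 expiry=21 > clock=14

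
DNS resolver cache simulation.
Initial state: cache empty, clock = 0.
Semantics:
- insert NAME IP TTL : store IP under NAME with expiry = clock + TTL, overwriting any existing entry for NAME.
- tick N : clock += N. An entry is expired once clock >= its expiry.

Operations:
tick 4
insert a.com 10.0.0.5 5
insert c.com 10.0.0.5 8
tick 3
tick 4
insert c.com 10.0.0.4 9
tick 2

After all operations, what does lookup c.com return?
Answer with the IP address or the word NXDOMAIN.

Answer: 10.0.0.4

Derivation:
Op 1: tick 4 -> clock=4.
Op 2: insert a.com -> 10.0.0.5 (expiry=4+5=9). clock=4
Op 3: insert c.com -> 10.0.0.5 (expiry=4+8=12). clock=4
Op 4: tick 3 -> clock=7.
Op 5: tick 4 -> clock=11. purged={a.com}
Op 6: insert c.com -> 10.0.0.4 (expiry=11+9=20). clock=11
Op 7: tick 2 -> clock=13.
lookup c.com: present, ip=10.0.0.4 expiry=20 > clock=13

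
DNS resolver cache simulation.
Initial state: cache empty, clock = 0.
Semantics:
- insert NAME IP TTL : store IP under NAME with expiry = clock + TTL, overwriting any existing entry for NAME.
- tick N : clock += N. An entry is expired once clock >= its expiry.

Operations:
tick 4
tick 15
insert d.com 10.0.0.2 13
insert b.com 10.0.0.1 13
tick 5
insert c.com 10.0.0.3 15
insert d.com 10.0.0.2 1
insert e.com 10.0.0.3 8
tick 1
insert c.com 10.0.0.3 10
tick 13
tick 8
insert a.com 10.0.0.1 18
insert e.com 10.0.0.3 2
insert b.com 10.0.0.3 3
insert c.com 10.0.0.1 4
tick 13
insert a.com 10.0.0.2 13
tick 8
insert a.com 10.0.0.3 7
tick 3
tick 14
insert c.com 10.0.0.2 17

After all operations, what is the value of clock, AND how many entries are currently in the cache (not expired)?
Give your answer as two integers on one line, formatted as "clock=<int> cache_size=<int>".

Answer: clock=84 cache_size=1

Derivation:
Op 1: tick 4 -> clock=4.
Op 2: tick 15 -> clock=19.
Op 3: insert d.com -> 10.0.0.2 (expiry=19+13=32). clock=19
Op 4: insert b.com -> 10.0.0.1 (expiry=19+13=32). clock=19
Op 5: tick 5 -> clock=24.
Op 6: insert c.com -> 10.0.0.3 (expiry=24+15=39). clock=24
Op 7: insert d.com -> 10.0.0.2 (expiry=24+1=25). clock=24
Op 8: insert e.com -> 10.0.0.3 (expiry=24+8=32). clock=24
Op 9: tick 1 -> clock=25. purged={d.com}
Op 10: insert c.com -> 10.0.0.3 (expiry=25+10=35). clock=25
Op 11: tick 13 -> clock=38. purged={b.com,c.com,e.com}
Op 12: tick 8 -> clock=46.
Op 13: insert a.com -> 10.0.0.1 (expiry=46+18=64). clock=46
Op 14: insert e.com -> 10.0.0.3 (expiry=46+2=48). clock=46
Op 15: insert b.com -> 10.0.0.3 (expiry=46+3=49). clock=46
Op 16: insert c.com -> 10.0.0.1 (expiry=46+4=50). clock=46
Op 17: tick 13 -> clock=59. purged={b.com,c.com,e.com}
Op 18: insert a.com -> 10.0.0.2 (expiry=59+13=72). clock=59
Op 19: tick 8 -> clock=67.
Op 20: insert a.com -> 10.0.0.3 (expiry=67+7=74). clock=67
Op 21: tick 3 -> clock=70.
Op 22: tick 14 -> clock=84. purged={a.com}
Op 23: insert c.com -> 10.0.0.2 (expiry=84+17=101). clock=84
Final clock = 84
Final cache (unexpired): {c.com} -> size=1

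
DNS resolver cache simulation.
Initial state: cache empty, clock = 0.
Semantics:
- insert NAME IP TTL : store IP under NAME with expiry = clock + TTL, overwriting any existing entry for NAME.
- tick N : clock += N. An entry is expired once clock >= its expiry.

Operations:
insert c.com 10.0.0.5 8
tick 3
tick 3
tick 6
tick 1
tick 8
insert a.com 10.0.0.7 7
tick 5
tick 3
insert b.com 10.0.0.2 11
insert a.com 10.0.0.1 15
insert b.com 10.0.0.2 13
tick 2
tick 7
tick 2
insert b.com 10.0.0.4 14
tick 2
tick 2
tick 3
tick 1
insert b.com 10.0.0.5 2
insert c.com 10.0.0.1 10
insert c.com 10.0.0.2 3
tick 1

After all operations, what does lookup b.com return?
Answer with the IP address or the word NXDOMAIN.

Op 1: insert c.com -> 10.0.0.5 (expiry=0+8=8). clock=0
Op 2: tick 3 -> clock=3.
Op 3: tick 3 -> clock=6.
Op 4: tick 6 -> clock=12. purged={c.com}
Op 5: tick 1 -> clock=13.
Op 6: tick 8 -> clock=21.
Op 7: insert a.com -> 10.0.0.7 (expiry=21+7=28). clock=21
Op 8: tick 5 -> clock=26.
Op 9: tick 3 -> clock=29. purged={a.com}
Op 10: insert b.com -> 10.0.0.2 (expiry=29+11=40). clock=29
Op 11: insert a.com -> 10.0.0.1 (expiry=29+15=44). clock=29
Op 12: insert b.com -> 10.0.0.2 (expiry=29+13=42). clock=29
Op 13: tick 2 -> clock=31.
Op 14: tick 7 -> clock=38.
Op 15: tick 2 -> clock=40.
Op 16: insert b.com -> 10.0.0.4 (expiry=40+14=54). clock=40
Op 17: tick 2 -> clock=42.
Op 18: tick 2 -> clock=44. purged={a.com}
Op 19: tick 3 -> clock=47.
Op 20: tick 1 -> clock=48.
Op 21: insert b.com -> 10.0.0.5 (expiry=48+2=50). clock=48
Op 22: insert c.com -> 10.0.0.1 (expiry=48+10=58). clock=48
Op 23: insert c.com -> 10.0.0.2 (expiry=48+3=51). clock=48
Op 24: tick 1 -> clock=49.
lookup b.com: present, ip=10.0.0.5 expiry=50 > clock=49

Answer: 10.0.0.5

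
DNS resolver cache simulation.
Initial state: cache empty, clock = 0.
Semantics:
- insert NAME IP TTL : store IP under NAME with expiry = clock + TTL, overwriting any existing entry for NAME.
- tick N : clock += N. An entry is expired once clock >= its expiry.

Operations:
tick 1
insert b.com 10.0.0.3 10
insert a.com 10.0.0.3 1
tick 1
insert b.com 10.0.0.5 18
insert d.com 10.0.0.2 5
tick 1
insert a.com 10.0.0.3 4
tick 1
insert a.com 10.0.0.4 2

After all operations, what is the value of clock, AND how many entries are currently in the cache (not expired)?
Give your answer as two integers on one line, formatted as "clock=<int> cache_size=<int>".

Answer: clock=4 cache_size=3

Derivation:
Op 1: tick 1 -> clock=1.
Op 2: insert b.com -> 10.0.0.3 (expiry=1+10=11). clock=1
Op 3: insert a.com -> 10.0.0.3 (expiry=1+1=2). clock=1
Op 4: tick 1 -> clock=2. purged={a.com}
Op 5: insert b.com -> 10.0.0.5 (expiry=2+18=20). clock=2
Op 6: insert d.com -> 10.0.0.2 (expiry=2+5=7). clock=2
Op 7: tick 1 -> clock=3.
Op 8: insert a.com -> 10.0.0.3 (expiry=3+4=7). clock=3
Op 9: tick 1 -> clock=4.
Op 10: insert a.com -> 10.0.0.4 (expiry=4+2=6). clock=4
Final clock = 4
Final cache (unexpired): {a.com,b.com,d.com} -> size=3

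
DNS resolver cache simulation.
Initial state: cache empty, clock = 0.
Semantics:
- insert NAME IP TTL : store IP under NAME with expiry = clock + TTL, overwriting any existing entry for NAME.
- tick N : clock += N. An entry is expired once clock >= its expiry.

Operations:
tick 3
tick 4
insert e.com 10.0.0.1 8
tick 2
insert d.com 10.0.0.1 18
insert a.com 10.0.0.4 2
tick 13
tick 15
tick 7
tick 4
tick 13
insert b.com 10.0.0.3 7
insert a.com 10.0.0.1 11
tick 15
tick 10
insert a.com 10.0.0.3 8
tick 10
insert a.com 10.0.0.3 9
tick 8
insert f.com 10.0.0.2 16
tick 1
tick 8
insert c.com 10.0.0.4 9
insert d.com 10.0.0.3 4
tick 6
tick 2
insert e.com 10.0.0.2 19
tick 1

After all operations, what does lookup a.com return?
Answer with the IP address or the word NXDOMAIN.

Answer: NXDOMAIN

Derivation:
Op 1: tick 3 -> clock=3.
Op 2: tick 4 -> clock=7.
Op 3: insert e.com -> 10.0.0.1 (expiry=7+8=15). clock=7
Op 4: tick 2 -> clock=9.
Op 5: insert d.com -> 10.0.0.1 (expiry=9+18=27). clock=9
Op 6: insert a.com -> 10.0.0.4 (expiry=9+2=11). clock=9
Op 7: tick 13 -> clock=22. purged={a.com,e.com}
Op 8: tick 15 -> clock=37. purged={d.com}
Op 9: tick 7 -> clock=44.
Op 10: tick 4 -> clock=48.
Op 11: tick 13 -> clock=61.
Op 12: insert b.com -> 10.0.0.3 (expiry=61+7=68). clock=61
Op 13: insert a.com -> 10.0.0.1 (expiry=61+11=72). clock=61
Op 14: tick 15 -> clock=76. purged={a.com,b.com}
Op 15: tick 10 -> clock=86.
Op 16: insert a.com -> 10.0.0.3 (expiry=86+8=94). clock=86
Op 17: tick 10 -> clock=96. purged={a.com}
Op 18: insert a.com -> 10.0.0.3 (expiry=96+9=105). clock=96
Op 19: tick 8 -> clock=104.
Op 20: insert f.com -> 10.0.0.2 (expiry=104+16=120). clock=104
Op 21: tick 1 -> clock=105. purged={a.com}
Op 22: tick 8 -> clock=113.
Op 23: insert c.com -> 10.0.0.4 (expiry=113+9=122). clock=113
Op 24: insert d.com -> 10.0.0.3 (expiry=113+4=117). clock=113
Op 25: tick 6 -> clock=119. purged={d.com}
Op 26: tick 2 -> clock=121. purged={f.com}
Op 27: insert e.com -> 10.0.0.2 (expiry=121+19=140). clock=121
Op 28: tick 1 -> clock=122. purged={c.com}
lookup a.com: not in cache (expired or never inserted)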